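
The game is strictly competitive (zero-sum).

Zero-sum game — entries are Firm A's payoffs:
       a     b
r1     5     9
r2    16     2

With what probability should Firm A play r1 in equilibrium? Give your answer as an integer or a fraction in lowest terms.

7/9

Row minima are 5 and 2, so Firm A's maximin is 5; column maxima are 16 and 9, so Firm B's minimax is 9. These differ, so the equilibrium is in mixed strategies.
Let Firm A play r1 with probability p. Firm B is indifferent when 5p + 16(1−p) = 9p + 2(1−p), giving p = 7/9.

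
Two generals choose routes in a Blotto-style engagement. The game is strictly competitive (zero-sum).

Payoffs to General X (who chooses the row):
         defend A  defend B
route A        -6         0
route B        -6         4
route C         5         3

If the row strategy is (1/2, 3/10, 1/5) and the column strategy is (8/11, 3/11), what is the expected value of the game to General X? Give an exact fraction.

Against (8/11, 3/11), each row's expected payoff is route A: -48/11; route B: -36/11; route C: 49/11.
Taking the (1/2, 3/10, 1/5)-weighted average: (1/2)·(-48/11) + (3/10)·(-36/11) + (1/5)·(49/11) = -25/11.

-25/11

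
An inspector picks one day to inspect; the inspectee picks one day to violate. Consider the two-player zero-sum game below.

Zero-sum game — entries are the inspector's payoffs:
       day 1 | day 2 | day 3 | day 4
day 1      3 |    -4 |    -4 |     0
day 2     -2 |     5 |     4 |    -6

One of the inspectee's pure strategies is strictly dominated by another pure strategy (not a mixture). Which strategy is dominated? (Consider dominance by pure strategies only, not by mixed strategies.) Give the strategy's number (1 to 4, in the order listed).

The inspectee prefers columns that give the inspector less. Compare day 1 with day 4: 0 < 3, -6 < -2.
So day 4 strictly dominates day 1 for the inspectee; day 1 is strictly dominated.

1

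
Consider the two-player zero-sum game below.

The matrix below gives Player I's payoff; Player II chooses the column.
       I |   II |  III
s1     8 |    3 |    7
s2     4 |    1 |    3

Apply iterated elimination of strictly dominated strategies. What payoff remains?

3

Column I is strictly dominated by II for Player II (3<8, 1<4); eliminate I.
Row s2 is strictly dominated by row s1 (3>1, 7>3); eliminate s2.
Column III is strictly dominated by II for Player II (3<7); eliminate III.
Only (s1, II) remains, with payoff 3.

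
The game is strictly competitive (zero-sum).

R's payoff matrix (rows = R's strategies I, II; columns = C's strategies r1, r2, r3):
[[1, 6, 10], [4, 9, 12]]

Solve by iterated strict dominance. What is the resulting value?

4

Column r3 is strictly dominated by r1 for C (1<10, 4<12); eliminate r3.
Column r2 is strictly dominated by r1 for C (1<6, 4<9); eliminate r2.
Row I is strictly dominated by row II (4>1); eliminate I.
Only (II, r1) remains, with payoff 4.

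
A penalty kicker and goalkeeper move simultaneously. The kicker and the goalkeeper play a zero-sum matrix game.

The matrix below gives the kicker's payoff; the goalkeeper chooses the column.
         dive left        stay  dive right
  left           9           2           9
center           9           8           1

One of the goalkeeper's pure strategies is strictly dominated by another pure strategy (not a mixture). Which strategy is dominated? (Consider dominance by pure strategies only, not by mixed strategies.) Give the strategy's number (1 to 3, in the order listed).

The goalkeeper prefers columns that give the kicker less. Compare dive left with stay: 2 < 9, 8 < 9.
So stay strictly dominates dive left for the goalkeeper; dive left is strictly dominated.

1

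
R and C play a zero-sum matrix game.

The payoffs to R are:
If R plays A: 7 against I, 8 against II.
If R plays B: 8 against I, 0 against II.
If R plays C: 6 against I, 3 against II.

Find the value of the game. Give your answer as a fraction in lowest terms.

Row C is strictly dominated by row A, so R never plays it.
The remaining 2×2 game on (A, B) × (I, II) has no saddle point. Let R play A with probability p; indifference gives 7p + 8(1−p) = 8p, so p = 8/9.
Similarly C's optimal q on I is 8/9, and the value is 7·(8/9) + (8)·(1/9) = 64/9.

64/9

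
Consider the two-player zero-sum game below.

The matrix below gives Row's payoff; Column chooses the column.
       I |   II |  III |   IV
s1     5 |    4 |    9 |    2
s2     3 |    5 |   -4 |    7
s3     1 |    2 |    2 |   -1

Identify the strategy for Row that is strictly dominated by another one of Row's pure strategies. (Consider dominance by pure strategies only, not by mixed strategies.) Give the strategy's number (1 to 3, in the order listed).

3

Compare s3 with s1: 5 > 1, 4 > 2, 9 > 2, 2 > -1.
So s1 strictly dominates s3 for Row; s3 is strictly dominated.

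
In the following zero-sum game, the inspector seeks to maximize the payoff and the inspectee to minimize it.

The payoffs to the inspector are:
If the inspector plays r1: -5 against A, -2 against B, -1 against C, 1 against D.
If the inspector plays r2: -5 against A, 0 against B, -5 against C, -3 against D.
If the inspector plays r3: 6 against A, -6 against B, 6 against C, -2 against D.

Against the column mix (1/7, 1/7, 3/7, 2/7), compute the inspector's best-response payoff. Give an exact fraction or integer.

r1: (-5)·(1/7) + (-2)·(1/7) + (-1)·(3/7) + (1)·(2/7) = -8/7.
r2: (-5)·(1/7) + (0)·(1/7) + (-5)·(3/7) + (-3)·(2/7) = -26/7.
r3: (6)·(1/7) + (-6)·(1/7) + (6)·(3/7) + (-2)·(2/7) = 2.
The best pure response is r3 with expected payoff 2.

2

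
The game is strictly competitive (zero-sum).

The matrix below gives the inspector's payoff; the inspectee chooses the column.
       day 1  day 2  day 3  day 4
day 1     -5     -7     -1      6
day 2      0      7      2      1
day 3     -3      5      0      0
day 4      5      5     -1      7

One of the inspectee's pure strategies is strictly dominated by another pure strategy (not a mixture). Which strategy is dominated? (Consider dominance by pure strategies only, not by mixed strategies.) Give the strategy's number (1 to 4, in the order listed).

The inspectee prefers columns that give the inspector less. Compare day 4 with day 1: -5 < 6, 0 < 1, -3 < 0, 5 < 7.
So day 1 strictly dominates day 4 for the inspectee; day 4 is strictly dominated.

4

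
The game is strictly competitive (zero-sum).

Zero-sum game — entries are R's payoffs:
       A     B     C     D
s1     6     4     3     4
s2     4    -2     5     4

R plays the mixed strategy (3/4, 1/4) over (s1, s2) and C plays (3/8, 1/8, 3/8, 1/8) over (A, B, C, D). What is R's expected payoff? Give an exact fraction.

67/16

Against (3/8, 1/8, 3/8, 1/8), each row's expected payoff is s1: 35/8; s2: 29/8.
Taking the (3/4, 1/4)-weighted average: (3/4)·(35/8) + (1/4)·(29/8) = 67/16.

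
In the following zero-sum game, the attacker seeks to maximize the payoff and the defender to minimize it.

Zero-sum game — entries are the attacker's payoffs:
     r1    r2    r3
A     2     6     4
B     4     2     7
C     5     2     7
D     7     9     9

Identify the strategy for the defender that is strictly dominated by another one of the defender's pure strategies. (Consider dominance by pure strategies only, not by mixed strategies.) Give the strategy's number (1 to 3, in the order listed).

3

The defender prefers columns that give the attacker less. Compare r3 with r1: 2 < 4, 4 < 7, 5 < 7, 7 < 9.
So r1 strictly dominates r3 for the defender; r3 is strictly dominated.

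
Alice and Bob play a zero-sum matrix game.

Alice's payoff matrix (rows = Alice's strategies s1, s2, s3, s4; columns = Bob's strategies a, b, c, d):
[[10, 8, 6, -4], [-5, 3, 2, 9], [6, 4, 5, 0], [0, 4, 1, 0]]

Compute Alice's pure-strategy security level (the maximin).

0

The worst-case payoff for each row is s1: -4, s2: -5, s3: 0, s4: 0.
The best of these is 0.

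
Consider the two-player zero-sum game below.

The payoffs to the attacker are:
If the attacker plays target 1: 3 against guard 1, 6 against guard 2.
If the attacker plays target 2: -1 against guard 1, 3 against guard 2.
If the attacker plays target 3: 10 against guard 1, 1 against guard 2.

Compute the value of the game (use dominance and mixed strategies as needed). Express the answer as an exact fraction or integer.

19/4

Row target 2 is strictly dominated by row target 1, so the attacker never plays it.
The remaining 2×2 game on (target 1, target 3) × (guard 1, guard 2) has no saddle point. Let the attacker play target 1 with probability p; indifference gives 3p + 10(1−p) = 6p + (1−p), so p = 3/4.
Similarly the defender's optimal q on guard 1 is 5/12, and the value is 3·(5/12) + (6)·(7/12) = 19/4.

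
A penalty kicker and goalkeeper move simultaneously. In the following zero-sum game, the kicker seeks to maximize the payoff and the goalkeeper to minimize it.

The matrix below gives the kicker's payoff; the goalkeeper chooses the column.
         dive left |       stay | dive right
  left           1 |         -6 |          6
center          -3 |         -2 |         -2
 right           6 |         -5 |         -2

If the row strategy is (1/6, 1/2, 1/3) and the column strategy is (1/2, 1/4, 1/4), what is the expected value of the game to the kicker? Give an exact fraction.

Against (1/2, 1/4, 1/4), each row's expected payoff is left: 1/2; center: -5/2; right: 5/4.
Taking the (1/6, 1/2, 1/3)-weighted average: (1/6)·(1/2) + (1/2)·(-5/2) + (1/3)·(5/4) = -3/4.

-3/4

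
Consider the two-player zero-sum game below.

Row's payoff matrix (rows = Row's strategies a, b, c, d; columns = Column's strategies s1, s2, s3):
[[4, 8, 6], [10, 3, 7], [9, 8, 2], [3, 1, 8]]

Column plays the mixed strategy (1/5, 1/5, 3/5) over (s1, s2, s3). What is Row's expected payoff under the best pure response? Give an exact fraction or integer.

34/5

a: (4)·(1/5) + (8)·(1/5) + (6)·(3/5) = 6.
b: (10)·(1/5) + (3)·(1/5) + (7)·(3/5) = 34/5.
c: (9)·(1/5) + (8)·(1/5) + (2)·(3/5) = 23/5.
d: (3)·(1/5) + (1)·(1/5) + (8)·(3/5) = 28/5.
The best pure response is b with expected payoff 34/5.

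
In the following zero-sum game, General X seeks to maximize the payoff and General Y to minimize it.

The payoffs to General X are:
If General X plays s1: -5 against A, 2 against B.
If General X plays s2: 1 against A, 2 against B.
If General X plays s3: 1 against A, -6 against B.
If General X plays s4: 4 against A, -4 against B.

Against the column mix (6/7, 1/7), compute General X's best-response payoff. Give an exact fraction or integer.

20/7

s1: (-5)·(6/7) + (2)·(1/7) = -4.
s2: (1)·(6/7) + (2)·(1/7) = 8/7.
s3: (1)·(6/7) + (-6)·(1/7) = 0.
s4: (4)·(6/7) + (-4)·(1/7) = 20/7.
The best pure response is s4 with expected payoff 20/7.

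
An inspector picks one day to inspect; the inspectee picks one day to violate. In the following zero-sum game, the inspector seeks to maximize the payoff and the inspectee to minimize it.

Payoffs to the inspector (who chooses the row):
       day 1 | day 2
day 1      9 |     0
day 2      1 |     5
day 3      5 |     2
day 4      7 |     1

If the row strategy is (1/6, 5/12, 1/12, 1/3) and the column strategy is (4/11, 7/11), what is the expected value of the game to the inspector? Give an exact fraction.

147/44

Against (4/11, 7/11), each row's expected payoff is day 1: 36/11; day 2: 39/11; day 3: 34/11; day 4: 35/11.
Taking the (1/6, 5/12, 1/12, 1/3)-weighted average: (1/6)·(36/11) + (5/12)·(39/11) + (1/12)·(34/11) + (1/3)·(35/11) = 147/44.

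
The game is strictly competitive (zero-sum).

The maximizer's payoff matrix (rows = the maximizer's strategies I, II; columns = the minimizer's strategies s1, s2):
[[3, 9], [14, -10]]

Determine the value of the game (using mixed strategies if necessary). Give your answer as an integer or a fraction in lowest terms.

26/5

Row minima are 3 and -10, so the maximizer's maximin is 3; column maxima are 14 and 9, so the minimizer's minimax is 9. These differ, so the equilibrium is in mixed strategies.
Let the maximizer play I with probability p. The minimizer is indifferent when 3p + 14(1−p) = 9p − 10(1−p), giving p = 4/5.
Let the minimizer play s1 with probability q. The maximizer is indifferent when 3q + 9(1−q) = 14q − 10(1−q), giving q = 19/30.
The value is 3·(19/30) + (9)·(11/30) = 26/5.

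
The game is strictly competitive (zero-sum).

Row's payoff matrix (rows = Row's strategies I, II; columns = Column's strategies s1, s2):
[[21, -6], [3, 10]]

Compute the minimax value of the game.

114/17

Row minima are -6 and 3, so Row's maximin is 3; column maxima are 21 and 10, so Column's minimax is 10. These differ, so the equilibrium is in mixed strategies.
Let Row play I with probability p. Column is indifferent when 21p + 3(1−p) = −6p + 10(1−p), giving p = 7/34.
Let Column play s1 with probability q. Row is indifferent when 21q − 6(1−q) = 3q + 10(1−q), giving q = 8/17.
The value is 21·(8/17) + (-6)·(9/17) = 114/17.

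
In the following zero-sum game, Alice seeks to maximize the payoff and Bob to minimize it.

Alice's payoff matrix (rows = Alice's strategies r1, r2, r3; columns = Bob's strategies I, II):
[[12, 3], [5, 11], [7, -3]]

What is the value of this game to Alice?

Row r3 is strictly dominated by row r1, so Alice never plays it.
The remaining 2×2 game on (r1, r2) × (I, II) has no saddle point. Let Alice play r1 with probability p; indifference gives 12p + 5(1−p) = 3p + 11(1−p), so p = 2/5.
Similarly Bob's optimal q on I is 8/15, and the value is 12·(8/15) + (3)·(7/15) = 39/5.

39/5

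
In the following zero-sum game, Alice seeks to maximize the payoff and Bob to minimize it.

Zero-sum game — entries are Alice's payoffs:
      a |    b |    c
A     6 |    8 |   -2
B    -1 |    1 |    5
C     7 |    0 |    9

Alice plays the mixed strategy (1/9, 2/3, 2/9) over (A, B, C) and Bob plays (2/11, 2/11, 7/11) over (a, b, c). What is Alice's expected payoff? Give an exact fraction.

42/11

Against (2/11, 2/11, 7/11), each row's expected payoff is A: 14/11; B: 35/11; C: 7.
Taking the (1/9, 2/3, 2/9)-weighted average: (1/9)·(14/11) + (2/3)·(35/11) + (2/9)·(7) = 42/11.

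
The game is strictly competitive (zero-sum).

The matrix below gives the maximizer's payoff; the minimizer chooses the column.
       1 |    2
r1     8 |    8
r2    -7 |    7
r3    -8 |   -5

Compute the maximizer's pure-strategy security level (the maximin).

8

The worst-case payoff for each row is r1: 8, r2: -7, r3: -8.
The best of these is 8.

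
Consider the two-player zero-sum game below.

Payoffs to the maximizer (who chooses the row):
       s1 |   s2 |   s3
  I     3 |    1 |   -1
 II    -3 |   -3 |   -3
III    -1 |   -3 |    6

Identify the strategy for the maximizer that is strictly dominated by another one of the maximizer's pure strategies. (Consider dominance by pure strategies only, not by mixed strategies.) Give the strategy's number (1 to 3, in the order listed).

Compare II with I: 3 > -3, 1 > -3, -1 > -3.
So I strictly dominates II for the maximizer; II is strictly dominated.

2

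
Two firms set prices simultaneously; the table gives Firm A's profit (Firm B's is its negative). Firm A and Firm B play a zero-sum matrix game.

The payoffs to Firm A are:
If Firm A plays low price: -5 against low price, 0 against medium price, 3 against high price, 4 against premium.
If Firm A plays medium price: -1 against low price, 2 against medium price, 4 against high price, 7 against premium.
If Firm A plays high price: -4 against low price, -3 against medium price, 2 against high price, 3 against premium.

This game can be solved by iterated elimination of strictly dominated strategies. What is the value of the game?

-1

Row high price is strictly dominated by row medium price (-1>-4, 2>-3, 4>2, 7>3); eliminate high price.
Column premium is strictly dominated by low price for Firm B (-5<4, -1<7); eliminate premium.
Row low price is strictly dominated by row medium price (-1>-5, 2>0, 4>3); eliminate low price.
Column medium price is strictly dominated by low price for Firm B (-1<2); eliminate medium price.
Column high price is strictly dominated by low price for Firm B (-1<4); eliminate high price.
Only (medium price, low price) remains, with payoff -1.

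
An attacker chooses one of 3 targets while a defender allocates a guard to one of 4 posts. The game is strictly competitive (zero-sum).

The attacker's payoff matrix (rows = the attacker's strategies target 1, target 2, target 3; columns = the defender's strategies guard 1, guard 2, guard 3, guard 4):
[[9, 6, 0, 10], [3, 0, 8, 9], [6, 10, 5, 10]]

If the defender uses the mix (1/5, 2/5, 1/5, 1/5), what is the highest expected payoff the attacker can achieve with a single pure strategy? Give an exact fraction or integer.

target 1: (9)·(1/5) + (6)·(2/5) + (0)·(1/5) + (10)·(1/5) = 31/5.
target 2: (3)·(1/5) + (0)·(2/5) + (8)·(1/5) + (9)·(1/5) = 4.
target 3: (6)·(1/5) + (10)·(2/5) + (5)·(1/5) + (10)·(1/5) = 41/5.
The best pure response is target 3 with expected payoff 41/5.

41/5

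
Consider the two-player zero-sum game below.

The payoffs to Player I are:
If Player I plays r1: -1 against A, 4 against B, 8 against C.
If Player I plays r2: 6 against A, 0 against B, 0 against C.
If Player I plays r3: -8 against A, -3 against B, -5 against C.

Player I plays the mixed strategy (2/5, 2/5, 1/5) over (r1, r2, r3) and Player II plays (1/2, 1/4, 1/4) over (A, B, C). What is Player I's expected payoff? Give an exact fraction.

Against (1/2, 1/4, 1/4), each row's expected payoff is r1: 5/2; r2: 3; r3: -6.
Taking the (2/5, 2/5, 1/5)-weighted average: (2/5)·(5/2) + (2/5)·(3) + (1/5)·(-6) = 1.

1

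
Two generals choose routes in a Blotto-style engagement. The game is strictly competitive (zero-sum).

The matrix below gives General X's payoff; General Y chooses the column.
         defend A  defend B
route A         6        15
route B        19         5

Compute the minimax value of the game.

255/23

Row minima are 6 and 5, so General X's maximin is 6; column maxima are 19 and 15, so General Y's minimax is 15. These differ, so the equilibrium is in mixed strategies.
Let General X play route A with probability p. General Y is indifferent when 6p + 19(1−p) = 15p + 5(1−p), giving p = 14/23.
Let General Y play defend A with probability q. General X is indifferent when 6q + 15(1−q) = 19q + 5(1−q), giving q = 10/23.
The value is 6·(10/23) + (15)·(13/23) = 255/23.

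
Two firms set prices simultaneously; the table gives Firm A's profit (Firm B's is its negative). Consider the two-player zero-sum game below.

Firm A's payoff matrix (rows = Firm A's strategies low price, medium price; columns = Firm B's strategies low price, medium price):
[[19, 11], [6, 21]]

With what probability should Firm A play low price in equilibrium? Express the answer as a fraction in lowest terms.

Row minima are 11 and 6, so Firm A's maximin is 11; column maxima are 19 and 21, so Firm B's minimax is 19. These differ, so the equilibrium is in mixed strategies.
Let Firm A play low price with probability p. Firm B is indifferent when 19p + 6(1−p) = 11p + 21(1−p), giving p = 15/23.

15/23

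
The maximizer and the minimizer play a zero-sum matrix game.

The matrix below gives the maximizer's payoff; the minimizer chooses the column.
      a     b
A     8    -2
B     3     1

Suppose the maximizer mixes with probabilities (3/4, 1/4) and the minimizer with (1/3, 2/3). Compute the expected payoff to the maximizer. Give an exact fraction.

17/12

Against (1/3, 2/3), each row's expected payoff is A: 4/3; B: 5/3.
Taking the (3/4, 1/4)-weighted average: (3/4)·(4/3) + (1/4)·(5/3) = 17/12.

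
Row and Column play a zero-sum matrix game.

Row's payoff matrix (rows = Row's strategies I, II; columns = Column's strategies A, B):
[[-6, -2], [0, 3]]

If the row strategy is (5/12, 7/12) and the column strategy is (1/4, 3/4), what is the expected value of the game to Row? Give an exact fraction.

1/16

Against (1/4, 3/4), each row's expected payoff is I: -3; II: 9/4.
Taking the (5/12, 7/12)-weighted average: (5/12)·(-3) + (7/12)·(9/4) = 1/16.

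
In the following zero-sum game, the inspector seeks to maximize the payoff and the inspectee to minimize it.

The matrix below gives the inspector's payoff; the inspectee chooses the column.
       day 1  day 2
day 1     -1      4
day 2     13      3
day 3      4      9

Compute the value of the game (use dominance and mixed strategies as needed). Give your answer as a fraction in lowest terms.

Row day 1 is strictly dominated by row day 3, so the inspector never plays it.
The remaining 2×2 game on (day 2, day 3) × (day 1, day 2) has no saddle point. Let the inspector play day 2 with probability p; indifference gives 13p + 4(1−p) = 3p + 9(1−p), so p = 1/3.
Similarly the inspectee's optimal q on day 1 is 2/5, and the value is 13·(2/5) + (3)·(3/5) = 7.

7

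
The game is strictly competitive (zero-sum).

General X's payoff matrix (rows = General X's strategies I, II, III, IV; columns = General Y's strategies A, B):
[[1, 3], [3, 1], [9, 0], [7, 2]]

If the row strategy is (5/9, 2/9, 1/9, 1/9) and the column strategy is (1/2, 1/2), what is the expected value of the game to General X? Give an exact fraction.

Against (1/2, 1/2), each row's expected payoff is I: 2; II: 2; III: 9/2; IV: 9/2.
Taking the (5/9, 2/9, 1/9, 1/9)-weighted average: (5/9)·(2) + (2/9)·(2) + (1/9)·(9/2) + (1/9)·(9/2) = 23/9.

23/9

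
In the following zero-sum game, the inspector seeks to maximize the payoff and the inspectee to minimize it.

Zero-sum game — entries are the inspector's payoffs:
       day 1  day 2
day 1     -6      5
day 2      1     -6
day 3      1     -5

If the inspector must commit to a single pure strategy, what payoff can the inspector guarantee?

-5

The worst-case payoff for each row is day 1: -6, day 2: -6, day 3: -5.
The best of these is -5.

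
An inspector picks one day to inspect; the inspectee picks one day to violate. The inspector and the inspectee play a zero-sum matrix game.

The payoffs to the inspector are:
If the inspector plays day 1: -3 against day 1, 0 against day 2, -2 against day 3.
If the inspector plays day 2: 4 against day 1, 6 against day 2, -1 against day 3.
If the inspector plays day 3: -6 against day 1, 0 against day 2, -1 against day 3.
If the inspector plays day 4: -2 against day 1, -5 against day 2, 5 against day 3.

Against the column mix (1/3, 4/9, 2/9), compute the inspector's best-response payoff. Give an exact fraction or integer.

34/9

day 1: (-3)·(1/3) + (0)·(4/9) + (-2)·(2/9) = -13/9.
day 2: (4)·(1/3) + (6)·(4/9) + (-1)·(2/9) = 34/9.
day 3: (-6)·(1/3) + (0)·(4/9) + (-1)·(2/9) = -20/9.
day 4: (-2)·(1/3) + (-5)·(4/9) + (5)·(2/9) = -16/9.
The best pure response is day 2 with expected payoff 34/9.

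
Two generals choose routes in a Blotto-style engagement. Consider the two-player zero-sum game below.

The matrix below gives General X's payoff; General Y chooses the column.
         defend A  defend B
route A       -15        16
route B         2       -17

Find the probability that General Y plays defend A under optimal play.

33/50

Row minima are -15 and -17, so General X's maximin is -15; column maxima are 2 and 16, so General Y's minimax is 2. These differ, so the equilibrium is in mixed strategies.
Let General Y play defend A with probability q. General X is indifferent when −15q + 16(1−q) = 2q − 17(1−q), giving q = 33/50.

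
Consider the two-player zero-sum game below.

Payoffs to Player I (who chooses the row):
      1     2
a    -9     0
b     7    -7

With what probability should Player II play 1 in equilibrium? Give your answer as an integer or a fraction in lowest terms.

7/23

Row minima are -9 and -7, so Player I's maximin is -7; column maxima are 7 and 0, so Player II's minimax is 0. These differ, so the equilibrium is in mixed strategies.
Let Player II play 1 with probability q. Player I is indifferent when −9q = 7q − 7(1−q), giving q = 7/23.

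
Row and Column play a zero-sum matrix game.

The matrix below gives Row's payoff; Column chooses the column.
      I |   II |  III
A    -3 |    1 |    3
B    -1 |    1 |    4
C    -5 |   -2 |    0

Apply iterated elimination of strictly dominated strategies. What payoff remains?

Row C is strictly dominated by row A (-3>-5, 1>-2, 3>0); eliminate C.
Column III is strictly dominated by I for Column (-3<3, -1<4); eliminate III.
Column II is strictly dominated by I for Column (-3<1, -1<1); eliminate II.
Row A is strictly dominated by row B (-1>-3); eliminate A.
Only (B, I) remains, with payoff -1.

-1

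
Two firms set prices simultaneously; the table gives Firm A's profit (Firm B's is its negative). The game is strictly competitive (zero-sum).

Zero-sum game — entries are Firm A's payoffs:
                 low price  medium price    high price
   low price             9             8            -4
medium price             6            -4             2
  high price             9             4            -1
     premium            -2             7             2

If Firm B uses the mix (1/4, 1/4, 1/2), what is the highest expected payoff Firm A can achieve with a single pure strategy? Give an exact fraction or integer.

low price: (9)·(1/4) + (8)·(1/4) + (-4)·(1/2) = 9/4.
medium price: (6)·(1/4) + (-4)·(1/4) + (2)·(1/2) = 3/2.
high price: (9)·(1/4) + (4)·(1/4) + (-1)·(1/2) = 11/4.
premium: (-2)·(1/4) + (7)·(1/4) + (2)·(1/2) = 9/4.
The best pure response is high price with expected payoff 11/4.

11/4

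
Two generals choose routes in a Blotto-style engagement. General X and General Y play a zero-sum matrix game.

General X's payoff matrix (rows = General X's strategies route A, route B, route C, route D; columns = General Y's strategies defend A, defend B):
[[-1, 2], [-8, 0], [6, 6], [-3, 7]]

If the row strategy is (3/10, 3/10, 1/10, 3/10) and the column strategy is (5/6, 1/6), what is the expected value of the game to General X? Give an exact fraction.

-39/20

Against (5/6, 1/6), each row's expected payoff is route A: -1/2; route B: -20/3; route C: 6; route D: -4/3.
Taking the (3/10, 3/10, 1/10, 3/10)-weighted average: (3/10)·(-1/2) + (3/10)·(-20/3) + (1/10)·(6) + (3/10)·(-4/3) = -39/20.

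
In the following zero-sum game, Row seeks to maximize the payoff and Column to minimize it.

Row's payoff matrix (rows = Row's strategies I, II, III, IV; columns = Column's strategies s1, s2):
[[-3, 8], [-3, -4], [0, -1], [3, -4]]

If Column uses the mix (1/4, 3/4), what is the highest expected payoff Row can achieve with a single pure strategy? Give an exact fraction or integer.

I: (-3)·(1/4) + (8)·(3/4) = 21/4.
II: (-3)·(1/4) + (-4)·(3/4) = -15/4.
III: (0)·(1/4) + (-1)·(3/4) = -3/4.
IV: (3)·(1/4) + (-4)·(3/4) = -9/4.
The best pure response is I with expected payoff 21/4.

21/4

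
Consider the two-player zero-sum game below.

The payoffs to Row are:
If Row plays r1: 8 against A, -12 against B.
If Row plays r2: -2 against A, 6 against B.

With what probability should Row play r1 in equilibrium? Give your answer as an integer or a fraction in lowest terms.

Row minima are -12 and -2, so Row's maximin is -2; column maxima are 8 and 6, so Column's minimax is 6. These differ, so the equilibrium is in mixed strategies.
Let Row play r1 with probability p. Column is indifferent when 8p − 2(1−p) = −12p + 6(1−p), giving p = 2/7.

2/7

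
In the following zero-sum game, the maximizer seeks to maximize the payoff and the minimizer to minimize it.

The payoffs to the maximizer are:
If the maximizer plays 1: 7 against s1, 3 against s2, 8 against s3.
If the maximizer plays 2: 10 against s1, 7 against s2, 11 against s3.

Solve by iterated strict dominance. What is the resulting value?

Row 1 is strictly dominated by row 2 (10>7, 7>3, 11>8); eliminate 1.
Column s3 is strictly dominated by s1 for the minimizer (10<11); eliminate s3.
Column s1 is strictly dominated by s2 for the minimizer (7<10); eliminate s1.
Only (2, s2) remains, with payoff 7.

7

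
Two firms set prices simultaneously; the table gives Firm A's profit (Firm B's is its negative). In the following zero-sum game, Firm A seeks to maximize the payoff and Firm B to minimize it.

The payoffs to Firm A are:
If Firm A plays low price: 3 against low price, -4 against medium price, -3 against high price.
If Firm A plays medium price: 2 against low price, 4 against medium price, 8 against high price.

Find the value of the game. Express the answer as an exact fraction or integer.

20/9

Column high price is strictly dominated by medium price for Firm B (it gives Firm A more in every row).
The remaining 2×2 game on (low price, medium price) × (low price, medium price) has no saddle point. Let Firm A play low price with probability p; indifference gives 3p + 2(1−p) = −4p + 4(1−p), so p = 2/9.
Similarly Firm B's optimal q on low price is 8/9, and the value is 3·(8/9) + (-4)·(1/9) = 20/9.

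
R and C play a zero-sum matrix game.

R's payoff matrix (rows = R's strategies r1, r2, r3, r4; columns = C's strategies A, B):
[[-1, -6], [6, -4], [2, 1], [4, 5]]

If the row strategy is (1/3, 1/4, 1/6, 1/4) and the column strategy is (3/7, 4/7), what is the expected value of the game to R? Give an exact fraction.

Against (3/7, 4/7), each row's expected payoff is r1: -27/7; r2: 2/7; r3: 10/7; r4: 32/7.
Taking the (1/3, 1/4, 1/6, 1/4)-weighted average: (1/3)·(-27/7) + (1/4)·(2/7) + (1/6)·(10/7) + (1/4)·(32/7) = 1/6.

1/6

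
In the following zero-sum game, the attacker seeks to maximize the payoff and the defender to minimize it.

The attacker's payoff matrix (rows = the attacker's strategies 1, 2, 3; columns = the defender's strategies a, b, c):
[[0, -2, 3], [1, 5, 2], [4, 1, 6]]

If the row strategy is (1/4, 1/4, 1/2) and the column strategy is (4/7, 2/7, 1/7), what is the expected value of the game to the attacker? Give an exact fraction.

9/4

Against (4/7, 2/7, 1/7), each row's expected payoff is 1: -1/7; 2: 16/7; 3: 24/7.
Taking the (1/4, 1/4, 1/2)-weighted average: (1/4)·(-1/7) + (1/4)·(16/7) + (1/2)·(24/7) = 9/4.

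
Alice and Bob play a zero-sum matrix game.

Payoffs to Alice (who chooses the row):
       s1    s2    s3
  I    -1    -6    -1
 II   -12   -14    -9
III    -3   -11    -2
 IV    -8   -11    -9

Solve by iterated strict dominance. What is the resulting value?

-6

Column s3 is strictly dominated by s2 for Bob (-6<-1, -14<-9, -11<-2, -11<-9); eliminate s3.
Row III is strictly dominated by row I (-1>-3, -6>-11); eliminate III.
Row II is strictly dominated by row I (-1>-12, -6>-14); eliminate II.
Row IV is strictly dominated by row I (-1>-8, -6>-11); eliminate IV.
Column s1 is strictly dominated by s2 for Bob (-6<-1); eliminate s1.
Only (I, s2) remains, with payoff -6.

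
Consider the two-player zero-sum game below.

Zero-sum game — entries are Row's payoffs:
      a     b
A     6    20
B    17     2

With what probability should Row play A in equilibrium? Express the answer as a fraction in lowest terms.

15/29

Row minima are 6 and 2, so Row's maximin is 6; column maxima are 17 and 20, so Column's minimax is 17. These differ, so the equilibrium is in mixed strategies.
Let Row play A with probability p. Column is indifferent when 6p + 17(1−p) = 20p + 2(1−p), giving p = 15/29.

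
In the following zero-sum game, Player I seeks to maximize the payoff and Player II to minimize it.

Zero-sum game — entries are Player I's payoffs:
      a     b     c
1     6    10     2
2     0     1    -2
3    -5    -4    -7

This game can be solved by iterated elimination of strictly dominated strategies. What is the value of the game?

Row 2 is strictly dominated by row 1 (6>0, 10>1, 2>-2); eliminate 2.
Column a is strictly dominated by c for Player II (2<6, -7<-5); eliminate a.
Column b is strictly dominated by c for Player II (2<10, -7<-4); eliminate b.
Row 3 is strictly dominated by row 1 (2>-7); eliminate 3.
Only (1, c) remains, with payoff 2.

2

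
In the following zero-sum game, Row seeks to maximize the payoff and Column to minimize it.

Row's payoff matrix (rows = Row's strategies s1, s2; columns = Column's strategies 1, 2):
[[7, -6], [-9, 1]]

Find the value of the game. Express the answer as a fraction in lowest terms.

-47/23

Row minima are -6 and -9, so Row's maximin is -6; column maxima are 7 and 1, so Column's minimax is 1. These differ, so the equilibrium is in mixed strategies.
Let Row play s1 with probability p. Column is indifferent when 7p − 9(1−p) = −6p + (1−p), giving p = 10/23.
Let Column play 1 with probability q. Row is indifferent when 7q − 6(1−q) = −9q + (1−q), giving q = 7/23.
The value is 7·(7/23) + (-6)·(16/23) = -47/23.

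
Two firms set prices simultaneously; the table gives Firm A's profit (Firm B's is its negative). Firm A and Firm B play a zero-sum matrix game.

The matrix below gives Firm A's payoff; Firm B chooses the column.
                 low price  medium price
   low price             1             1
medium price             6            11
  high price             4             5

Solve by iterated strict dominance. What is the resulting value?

6

Row low price is strictly dominated by row medium price (6>1, 11>1); eliminate low price.
Column medium price is strictly dominated by low price for Firm B (6<11, 4<5); eliminate medium price.
Row high price is strictly dominated by row medium price (6>4); eliminate high price.
Only (medium price, low price) remains, with payoff 6.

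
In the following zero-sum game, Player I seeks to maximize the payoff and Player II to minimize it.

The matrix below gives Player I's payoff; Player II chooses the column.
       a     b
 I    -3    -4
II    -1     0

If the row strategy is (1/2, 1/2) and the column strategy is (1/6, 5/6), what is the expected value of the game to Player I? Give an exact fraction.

-2

Against (1/6, 5/6), each row's expected payoff is I: -23/6; II: -1/6.
Taking the (1/2, 1/2)-weighted average: (1/2)·(-23/6) + (1/2)·(-1/6) = -2.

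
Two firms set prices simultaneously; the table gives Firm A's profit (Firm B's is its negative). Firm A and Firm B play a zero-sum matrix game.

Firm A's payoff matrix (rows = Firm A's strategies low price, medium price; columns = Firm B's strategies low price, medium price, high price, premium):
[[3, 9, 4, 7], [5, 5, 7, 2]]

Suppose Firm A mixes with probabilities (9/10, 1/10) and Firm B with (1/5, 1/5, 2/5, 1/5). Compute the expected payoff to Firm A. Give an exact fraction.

Against (1/5, 1/5, 2/5, 1/5), each row's expected payoff is low price: 27/5; medium price: 26/5.
Taking the (9/10, 1/10)-weighted average: (9/10)·(27/5) + (1/10)·(26/5) = 269/50.

269/50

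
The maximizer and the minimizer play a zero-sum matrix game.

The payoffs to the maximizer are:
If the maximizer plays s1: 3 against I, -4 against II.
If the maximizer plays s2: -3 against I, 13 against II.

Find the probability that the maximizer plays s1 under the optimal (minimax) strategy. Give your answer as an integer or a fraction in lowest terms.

16/23

Row minima are -4 and -3, so the maximizer's maximin is -3; column maxima are 3 and 13, so the minimizer's minimax is 3. These differ, so the equilibrium is in mixed strategies.
Let the maximizer play s1 with probability p. The minimizer is indifferent when 3p − 3(1−p) = −4p + 13(1−p), giving p = 16/23.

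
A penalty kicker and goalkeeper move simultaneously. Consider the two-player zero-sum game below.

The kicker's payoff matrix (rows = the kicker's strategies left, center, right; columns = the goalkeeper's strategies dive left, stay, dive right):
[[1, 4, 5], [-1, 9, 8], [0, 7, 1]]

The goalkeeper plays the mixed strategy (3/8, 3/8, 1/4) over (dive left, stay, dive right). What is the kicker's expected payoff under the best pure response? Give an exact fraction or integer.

5

left: (1)·(3/8) + (4)·(3/8) + (5)·(1/4) = 25/8.
center: (-1)·(3/8) + (9)·(3/8) + (8)·(1/4) = 5.
right: (0)·(3/8) + (7)·(3/8) + (1)·(1/4) = 23/8.
The best pure response is center with expected payoff 5.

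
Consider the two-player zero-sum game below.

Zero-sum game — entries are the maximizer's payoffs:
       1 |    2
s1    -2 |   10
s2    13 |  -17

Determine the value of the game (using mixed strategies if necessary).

Row minima are -2 and -17, so the maximizer's maximin is -2; column maxima are 13 and 10, so the minimizer's minimax is 10. These differ, so the equilibrium is in mixed strategies.
Let the maximizer play s1 with probability p. The minimizer is indifferent when −2p + 13(1−p) = 10p − 17(1−p), giving p = 5/7.
Let the minimizer play 1 with probability q. The maximizer is indifferent when −2q + 10(1−q) = 13q − 17(1−q), giving q = 9/14.
The value is -2·(9/14) + (10)·(5/14) = 16/7.

16/7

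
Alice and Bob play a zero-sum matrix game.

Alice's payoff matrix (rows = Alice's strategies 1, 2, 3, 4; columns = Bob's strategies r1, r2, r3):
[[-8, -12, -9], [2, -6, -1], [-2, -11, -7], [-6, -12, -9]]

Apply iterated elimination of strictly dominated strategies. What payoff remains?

Column r3 is strictly dominated by r2 for Bob (-12<-9, -6<-1, -11<-7, -12<-9); eliminate r3.
Row 4 is strictly dominated by row 2 (2>-6, -6>-12); eliminate 4.
Column r1 is strictly dominated by r2 for Bob (-12<-8, -6<2, -11<-2); eliminate r1.
Row 3 is strictly dominated by row 2 (-6>-11); eliminate 3.
Row 1 is strictly dominated by row 2 (-6>-12); eliminate 1.
Only (2, r2) remains, with payoff -6.

-6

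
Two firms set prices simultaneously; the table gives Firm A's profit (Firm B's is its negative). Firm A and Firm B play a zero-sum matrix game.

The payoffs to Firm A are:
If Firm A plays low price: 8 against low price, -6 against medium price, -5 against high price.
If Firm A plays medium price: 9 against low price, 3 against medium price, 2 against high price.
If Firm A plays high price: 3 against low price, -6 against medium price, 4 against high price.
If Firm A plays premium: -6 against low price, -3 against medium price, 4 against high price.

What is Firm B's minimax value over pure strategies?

3

The worst case (largest entry) in each column is low price: 9, medium price: 3, high price: 4.
The best (smallest) of these is 3.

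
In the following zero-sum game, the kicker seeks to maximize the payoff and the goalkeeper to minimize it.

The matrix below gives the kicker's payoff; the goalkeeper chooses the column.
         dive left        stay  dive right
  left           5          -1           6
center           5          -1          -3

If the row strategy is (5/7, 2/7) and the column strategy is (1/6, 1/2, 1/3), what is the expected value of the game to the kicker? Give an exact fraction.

31/21

Against (1/6, 1/2, 1/3), each row's expected payoff is left: 7/3; center: -2/3.
Taking the (5/7, 2/7)-weighted average: (5/7)·(7/3) + (2/7)·(-2/3) = 31/21.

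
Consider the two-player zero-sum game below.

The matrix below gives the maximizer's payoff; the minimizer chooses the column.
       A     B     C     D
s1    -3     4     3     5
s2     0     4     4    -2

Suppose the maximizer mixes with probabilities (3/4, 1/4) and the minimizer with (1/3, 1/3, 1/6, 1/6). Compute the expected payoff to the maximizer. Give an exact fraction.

5/3

Against (1/3, 1/3, 1/6, 1/6), each row's expected payoff is s1: 5/3; s2: 5/3.
Taking the (3/4, 1/4)-weighted average: (3/4)·(5/3) + (1/4)·(5/3) = 5/3.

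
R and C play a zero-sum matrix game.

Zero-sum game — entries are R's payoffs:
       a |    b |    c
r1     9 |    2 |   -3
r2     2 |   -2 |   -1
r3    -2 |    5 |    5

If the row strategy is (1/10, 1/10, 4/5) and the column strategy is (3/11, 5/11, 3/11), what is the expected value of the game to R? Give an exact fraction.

293/110

Against (3/11, 5/11, 3/11), each row's expected payoff is r1: 28/11; r2: -7/11; r3: 34/11.
Taking the (1/10, 1/10, 4/5)-weighted average: (1/10)·(28/11) + (1/10)·(-7/11) + (4/5)·(34/11) = 293/110.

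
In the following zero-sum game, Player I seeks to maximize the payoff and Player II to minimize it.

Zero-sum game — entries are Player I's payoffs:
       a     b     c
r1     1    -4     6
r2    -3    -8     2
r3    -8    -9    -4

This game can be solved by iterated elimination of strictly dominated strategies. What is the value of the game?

-4

Column a is strictly dominated by b for Player II (-4<1, -8<-3, -9<-8); eliminate a.
Row r3 is strictly dominated by row r1 (-4>-9, 6>-4); eliminate r3.
Column c is strictly dominated by b for Player II (-4<6, -8<2); eliminate c.
Row r2 is strictly dominated by row r1 (-4>-8); eliminate r2.
Only (r1, b) remains, with payoff -4.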